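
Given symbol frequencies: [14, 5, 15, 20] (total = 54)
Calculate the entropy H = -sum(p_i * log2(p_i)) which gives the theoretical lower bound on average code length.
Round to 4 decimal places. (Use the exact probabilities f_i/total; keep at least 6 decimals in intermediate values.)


Per-symbol terms -p_i * log2(p_i) with p_i = f_i/54:
  p = 14/54 = 0.259259: log2(p) = -1.947533, -p*log2(p) = 0.504916
  p = 5/54 = 0.092593: log2(p) = -3.432959, -p*log2(p) = 0.317867
  p = 15/54 = 0.277778: log2(p) = -1.847997, -p*log2(p) = 0.513332
  p = 20/54 = 0.370370: log2(p) = -1.432959, -p*log2(p) = 0.530726
H = 0.504916 + 0.317867 + 0.513332 + 0.530726 = 1.866841

H = 1.8668 bits/symbol


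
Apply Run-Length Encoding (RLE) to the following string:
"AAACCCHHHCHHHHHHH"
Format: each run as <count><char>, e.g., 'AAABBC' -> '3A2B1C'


Scanning runs left to right:
  i=0: run of 'A' x 3 -> '3A'
  i=3: run of 'C' x 3 -> '3C'
  i=6: run of 'H' x 3 -> '3H'
  i=9: run of 'C' x 1 -> '1C'
  i=10: run of 'H' x 7 -> '7H'

RLE = 3A3C3H1C7H


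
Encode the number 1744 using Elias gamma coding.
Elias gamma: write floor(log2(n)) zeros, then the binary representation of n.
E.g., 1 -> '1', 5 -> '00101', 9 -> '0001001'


num_bits = floor(log2(1744)) + 1 = 11
leading_zeros = num_bits - 1 = 10
binary(1744) = 11011010000

Elias gamma(1744) = '0000000000' + '11011010000' = 000000000011011010000 (21 bits)


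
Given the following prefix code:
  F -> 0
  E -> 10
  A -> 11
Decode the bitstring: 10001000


Decoding step by step:
Bits 10 -> E
Bits 0 -> F
Bits 0 -> F
Bits 10 -> E
Bits 0 -> F
Bits 0 -> F


Decoded message: EFFEFF


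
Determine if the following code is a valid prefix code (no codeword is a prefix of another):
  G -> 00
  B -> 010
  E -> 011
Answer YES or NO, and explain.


Checking each pair (does one codeword prefix another?):
  G='00' vs B='010': no prefix
  G='00' vs E='011': no prefix
  B='010' vs G='00': no prefix
  B='010' vs E='011': no prefix
  E='011' vs G='00': no prefix
  E='011' vs B='010': no prefix
No violation found over all pairs.

YES -- this is a valid prefix code. No codeword is a prefix of any other codeword.


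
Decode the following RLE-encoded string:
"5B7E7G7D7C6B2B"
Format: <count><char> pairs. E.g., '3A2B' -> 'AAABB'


Expanding each <count><char> pair:
  5B -> 'BBBBB'
  7E -> 'EEEEEEE'
  7G -> 'GGGGGGG'
  7D -> 'DDDDDDD'
  7C -> 'CCCCCCC'
  6B -> 'BBBBBB'
  2B -> 'BB'

Decoded = BBBBBEEEEEEEGGGGGGGDDDDDDDCCCCCCCBBBBBBBB


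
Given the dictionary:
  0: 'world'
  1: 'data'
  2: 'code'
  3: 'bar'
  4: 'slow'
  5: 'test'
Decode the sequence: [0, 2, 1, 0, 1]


Look up each index in the dictionary:
  0 -> 'world'
  2 -> 'code'
  1 -> 'data'
  0 -> 'world'
  1 -> 'data'

Decoded: "world code data world data"


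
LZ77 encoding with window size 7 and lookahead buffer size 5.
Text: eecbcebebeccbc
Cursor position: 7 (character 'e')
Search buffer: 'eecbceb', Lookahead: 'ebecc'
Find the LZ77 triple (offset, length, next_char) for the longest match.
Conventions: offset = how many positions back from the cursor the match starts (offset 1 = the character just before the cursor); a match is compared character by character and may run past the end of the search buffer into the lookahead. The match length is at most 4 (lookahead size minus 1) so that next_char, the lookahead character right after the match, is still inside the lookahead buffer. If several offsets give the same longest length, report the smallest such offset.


Try each offset into the search buffer:
  offset=1 (pos 6, char 'b'): match length 0
  offset=2 (pos 5, char 'e'): match length 3
  offset=3 (pos 4, char 'c'): match length 0
  offset=4 (pos 3, char 'b'): match length 0
  offset=5 (pos 2, char 'c'): match length 0
  offset=6 (pos 1, char 'e'): match length 1
  offset=7 (pos 0, char 'e'): match length 1
Longest match has length 3 at offset 2.
next_char = character at position 7 + 3 = 10 -> 'c'

Best match: offset=2, length=3 (matching 'ebe' starting at position 5)
LZ77 triple: (2, 3, 'c')


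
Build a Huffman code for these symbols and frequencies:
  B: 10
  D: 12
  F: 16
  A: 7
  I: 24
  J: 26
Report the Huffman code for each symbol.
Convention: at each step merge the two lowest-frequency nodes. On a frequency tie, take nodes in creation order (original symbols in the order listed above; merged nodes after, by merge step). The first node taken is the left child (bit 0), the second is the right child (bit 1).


Huffman tree construction:
Step 1: Merge A(7) + B(10) = 17
Step 2: Merge D(12) + F(16) = 28
Step 3: Merge (A+B)(17) + I(24) = 41
Step 4: Merge J(26) + (D+F)(28) = 54
Step 5: Merge ((A+B)+I)(41) + (J+(D+F))(54) = 95
Read each symbol's code off the tree from the root (left child = 0, right child = 1).

Codes:
  B: 001 (length 3)
  D: 110 (length 3)
  F: 111 (length 3)
  A: 000 (length 3)
  I: 01 (length 2)
  J: 10 (length 2)
Average code length: 235/95 = 2.4737 bits/symbol


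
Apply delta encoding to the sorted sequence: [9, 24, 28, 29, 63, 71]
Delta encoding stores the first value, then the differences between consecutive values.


First value: 9
Deltas:
  24 - 9 = 15
  28 - 24 = 4
  29 - 28 = 1
  63 - 29 = 34
  71 - 63 = 8


Delta encoded: [9, 15, 4, 1, 34, 8]


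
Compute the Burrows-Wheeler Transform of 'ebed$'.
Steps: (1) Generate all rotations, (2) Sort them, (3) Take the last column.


Rotations (sorted):
  0: $ebed -> last char: d
  1: bed$e -> last char: e
  2: d$ebe -> last char: e
  3: ebed$ -> last char: $
  4: ed$eb -> last char: b


BWT = dee$b


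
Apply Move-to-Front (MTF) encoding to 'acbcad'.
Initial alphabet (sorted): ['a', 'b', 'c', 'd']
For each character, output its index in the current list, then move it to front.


MTF encoding:
'a': index 0 in ['a', 'b', 'c', 'd'] -> ['a', 'b', 'c', 'd']
'c': index 2 in ['a', 'b', 'c', 'd'] -> ['c', 'a', 'b', 'd']
'b': index 2 in ['c', 'a', 'b', 'd'] -> ['b', 'c', 'a', 'd']
'c': index 1 in ['b', 'c', 'a', 'd'] -> ['c', 'b', 'a', 'd']
'a': index 2 in ['c', 'b', 'a', 'd'] -> ['a', 'c', 'b', 'd']
'd': index 3 in ['a', 'c', 'b', 'd'] -> ['d', 'a', 'c', 'b']


Output: [0, 2, 2, 1, 2, 3]


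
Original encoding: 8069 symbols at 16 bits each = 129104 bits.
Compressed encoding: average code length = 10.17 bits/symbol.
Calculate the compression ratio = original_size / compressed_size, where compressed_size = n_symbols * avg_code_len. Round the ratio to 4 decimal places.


original_size = n_symbols * orig_bits = 8069 * 16 = 129104 bits
compressed_size = n_symbols * avg_code_len = 8069 * 10.17 = 82061.73 bits
ratio = original_size / compressed_size = 129104 / 82061.73 = 1.5733

Compression ratio = 1.5733


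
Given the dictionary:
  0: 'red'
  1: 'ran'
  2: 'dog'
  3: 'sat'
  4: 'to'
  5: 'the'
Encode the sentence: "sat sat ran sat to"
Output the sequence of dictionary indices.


Look up each word in the dictionary:
  'sat' -> 3
  'sat' -> 3
  'ran' -> 1
  'sat' -> 3
  'to' -> 4

Encoded: [3, 3, 1, 3, 4]


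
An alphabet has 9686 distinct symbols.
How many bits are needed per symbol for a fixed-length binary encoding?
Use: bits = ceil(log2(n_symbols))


log2(9686) = 13.2417
Bracket: 2^13 = 8192 < 9686 <= 2^14 = 16384
So ceil(log2(9686)) = 14

bits = ceil(log2(9686)) = ceil(13.2417) = 14 bits


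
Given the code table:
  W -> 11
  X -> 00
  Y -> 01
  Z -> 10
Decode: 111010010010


Decoding:
11 -> W
10 -> Z
10 -> Z
01 -> Y
00 -> X
10 -> Z


Result: WZZYXZ


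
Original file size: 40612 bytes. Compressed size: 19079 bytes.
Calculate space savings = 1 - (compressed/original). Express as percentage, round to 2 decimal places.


ratio = compressed/original = 19079/40612 = 0.469787
savings = 1 - ratio = 1 - 0.469787 = 0.530213
as a percentage: 0.530213 * 100 = 53.02%

Space savings = 1 - 19079/40612 = 53.02%


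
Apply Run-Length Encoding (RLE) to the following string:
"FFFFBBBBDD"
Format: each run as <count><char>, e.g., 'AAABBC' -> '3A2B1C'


Scanning runs left to right:
  i=0: run of 'F' x 4 -> '4F'
  i=4: run of 'B' x 4 -> '4B'
  i=8: run of 'D' x 2 -> '2D'

RLE = 4F4B2D


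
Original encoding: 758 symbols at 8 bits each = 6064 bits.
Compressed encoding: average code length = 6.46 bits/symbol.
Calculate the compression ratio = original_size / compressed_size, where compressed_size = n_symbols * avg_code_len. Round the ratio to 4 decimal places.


original_size = n_symbols * orig_bits = 758 * 8 = 6064 bits
compressed_size = n_symbols * avg_code_len = 758 * 6.46 = 4896.68 bits
ratio = original_size / compressed_size = 6064 / 4896.68 = 1.2384

Compression ratio = 1.2384


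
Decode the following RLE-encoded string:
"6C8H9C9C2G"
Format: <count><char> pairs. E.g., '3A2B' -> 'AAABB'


Expanding each <count><char> pair:
  6C -> 'CCCCCC'
  8H -> 'HHHHHHHH'
  9C -> 'CCCCCCCCC'
  9C -> 'CCCCCCCCC'
  2G -> 'GG'

Decoded = CCCCCCHHHHHHHHCCCCCCCCCCCCCCCCCCGG


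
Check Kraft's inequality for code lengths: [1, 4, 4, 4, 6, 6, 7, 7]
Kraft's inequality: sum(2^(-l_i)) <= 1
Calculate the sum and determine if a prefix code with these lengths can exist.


Sum = 2^(-1) + 2^(-4) + 2^(-4) + 2^(-4) + 2^(-6) + 2^(-6) + 2^(-7) + 2^(-7)
    = 0.5 + 0.0625 + 0.0625 + 0.0625 + 0.015625 + 0.015625 + 0.0078125 + 0.0078125
    = 94/128 = 0.734375
Since 0.734375 <= 1, Kraft's inequality IS satisfied.
A prefix code with these lengths CAN exist.

Kraft sum = 0.734375. Satisfied.


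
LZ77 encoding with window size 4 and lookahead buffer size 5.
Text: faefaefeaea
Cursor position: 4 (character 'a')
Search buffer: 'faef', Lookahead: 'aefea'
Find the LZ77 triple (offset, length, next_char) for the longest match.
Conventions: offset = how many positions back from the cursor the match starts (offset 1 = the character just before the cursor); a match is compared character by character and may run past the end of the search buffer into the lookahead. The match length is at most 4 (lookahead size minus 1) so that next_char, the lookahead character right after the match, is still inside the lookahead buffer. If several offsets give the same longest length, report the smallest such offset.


Try each offset into the search buffer:
  offset=1 (pos 3, char 'f'): match length 0
  offset=2 (pos 2, char 'e'): match length 0
  offset=3 (pos 1, char 'a'): match length 3
  offset=4 (pos 0, char 'f'): match length 0
Longest match has length 3 at offset 3.
next_char = character at position 4 + 3 = 7 -> 'e'

Best match: offset=3, length=3 (matching 'aef' starting at position 1)
LZ77 triple: (3, 3, 'e')


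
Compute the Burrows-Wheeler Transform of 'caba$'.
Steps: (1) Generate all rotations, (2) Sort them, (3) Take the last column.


Rotations (sorted):
  0: $caba -> last char: a
  1: a$cab -> last char: b
  2: aba$c -> last char: c
  3: ba$ca -> last char: a
  4: caba$ -> last char: $


BWT = abca$


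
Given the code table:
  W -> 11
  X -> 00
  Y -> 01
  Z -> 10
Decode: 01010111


Decoding:
01 -> Y
01 -> Y
01 -> Y
11 -> W


Result: YYYW


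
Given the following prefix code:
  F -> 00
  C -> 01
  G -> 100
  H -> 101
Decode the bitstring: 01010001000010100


Decoding step by step:
Bits 01 -> C
Bits 01 -> C
Bits 00 -> F
Bits 01 -> C
Bits 00 -> F
Bits 00 -> F
Bits 101 -> H
Bits 00 -> F


Decoded message: CCFCFFHF


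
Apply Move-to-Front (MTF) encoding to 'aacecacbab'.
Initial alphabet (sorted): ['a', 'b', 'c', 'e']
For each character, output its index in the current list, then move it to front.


MTF encoding:
'a': index 0 in ['a', 'b', 'c', 'e'] -> ['a', 'b', 'c', 'e']
'a': index 0 in ['a', 'b', 'c', 'e'] -> ['a', 'b', 'c', 'e']
'c': index 2 in ['a', 'b', 'c', 'e'] -> ['c', 'a', 'b', 'e']
'e': index 3 in ['c', 'a', 'b', 'e'] -> ['e', 'c', 'a', 'b']
'c': index 1 in ['e', 'c', 'a', 'b'] -> ['c', 'e', 'a', 'b']
'a': index 2 in ['c', 'e', 'a', 'b'] -> ['a', 'c', 'e', 'b']
'c': index 1 in ['a', 'c', 'e', 'b'] -> ['c', 'a', 'e', 'b']
'b': index 3 in ['c', 'a', 'e', 'b'] -> ['b', 'c', 'a', 'e']
'a': index 2 in ['b', 'c', 'a', 'e'] -> ['a', 'b', 'c', 'e']
'b': index 1 in ['a', 'b', 'c', 'e'] -> ['b', 'a', 'c', 'e']


Output: [0, 0, 2, 3, 1, 2, 1, 3, 2, 1]


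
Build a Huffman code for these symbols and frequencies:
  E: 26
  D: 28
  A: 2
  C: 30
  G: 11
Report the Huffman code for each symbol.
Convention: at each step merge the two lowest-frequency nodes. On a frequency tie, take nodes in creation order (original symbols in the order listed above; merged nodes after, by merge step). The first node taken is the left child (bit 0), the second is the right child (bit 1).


Huffman tree construction:
Step 1: Merge A(2) + G(11) = 13
Step 2: Merge (A+G)(13) + E(26) = 39
Step 3: Merge D(28) + C(30) = 58
Step 4: Merge ((A+G)+E)(39) + (D+C)(58) = 97
Read each symbol's code off the tree from the root (left child = 0, right child = 1).

Codes:
  E: 01 (length 2)
  D: 10 (length 2)
  A: 000 (length 3)
  C: 11 (length 2)
  G: 001 (length 3)
Average code length: 207/97 = 2.1340 bits/symbol


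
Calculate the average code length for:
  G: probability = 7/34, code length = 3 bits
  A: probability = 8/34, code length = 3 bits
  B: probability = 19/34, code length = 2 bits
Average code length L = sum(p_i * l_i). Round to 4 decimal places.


Weighted contributions p_i * l_i:
  G: (7/34) * 3 = 21/34
  A: (8/34) * 3 = 24/34
  B: (19/34) * 2 = 38/34
Sum = (21 + 24 + 38)/34 = 83/34

L = 83/34 = 2.4412 bits/symbol


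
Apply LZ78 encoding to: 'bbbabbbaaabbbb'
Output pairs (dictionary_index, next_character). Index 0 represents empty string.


LZ78 encoding steps:
Dictionary: {0: ''}
Step 1: w='' (idx 0), next='b' -> output (0, 'b'), add 'b' as idx 1
Step 2: w='b' (idx 1), next='b' -> output (1, 'b'), add 'bb' as idx 2
Step 3: w='' (idx 0), next='a' -> output (0, 'a'), add 'a' as idx 3
Step 4: w='bb' (idx 2), next='b' -> output (2, 'b'), add 'bbb' as idx 4
Step 5: w='a' (idx 3), next='a' -> output (3, 'a'), add 'aa' as idx 5
Step 6: w='a' (idx 3), next='b' -> output (3, 'b'), add 'ab' as idx 6
Step 7: w='bbb' (idx 4), end of input -> output (4, '')


Encoded: [(0, 'b'), (1, 'b'), (0, 'a'), (2, 'b'), (3, 'a'), (3, 'b'), (4, '')]


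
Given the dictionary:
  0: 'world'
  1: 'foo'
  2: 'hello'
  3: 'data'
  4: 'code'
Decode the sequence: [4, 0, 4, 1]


Look up each index in the dictionary:
  4 -> 'code'
  0 -> 'world'
  4 -> 'code'
  1 -> 'foo'

Decoded: "code world code foo"


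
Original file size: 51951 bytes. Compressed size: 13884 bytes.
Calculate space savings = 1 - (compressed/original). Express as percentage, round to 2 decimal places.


ratio = compressed/original = 13884/51951 = 0.267252
savings = 1 - ratio = 1 - 0.267252 = 0.732748
as a percentage: 0.732748 * 100 = 73.27%

Space savings = 1 - 13884/51951 = 73.27%


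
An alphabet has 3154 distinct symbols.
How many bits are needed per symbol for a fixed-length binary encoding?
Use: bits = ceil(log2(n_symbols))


log2(3154) = 11.623
Bracket: 2^11 = 2048 < 3154 <= 2^12 = 4096
So ceil(log2(3154)) = 12

bits = ceil(log2(3154)) = ceil(11.623) = 12 bits


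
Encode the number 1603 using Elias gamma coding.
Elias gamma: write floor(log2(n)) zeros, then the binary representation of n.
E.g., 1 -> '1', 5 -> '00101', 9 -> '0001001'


num_bits = floor(log2(1603)) + 1 = 11
leading_zeros = num_bits - 1 = 10
binary(1603) = 11001000011

Elias gamma(1603) = '0000000000' + '11001000011' = 000000000011001000011 (21 bits)


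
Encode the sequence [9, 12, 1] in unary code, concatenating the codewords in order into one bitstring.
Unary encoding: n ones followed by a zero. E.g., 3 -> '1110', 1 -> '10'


Encode each number as n ones followed by a terminating 0:
  9 -> 1111111110 (10 bits)
  12 -> 1111111111110 (13 bits)
  1 -> 10 (2 bits)
Total length = 10 + 13 + 2 = 25 bits.

Unary([9, 12, 1]) = 1111111110111111111111010 (25 bits)


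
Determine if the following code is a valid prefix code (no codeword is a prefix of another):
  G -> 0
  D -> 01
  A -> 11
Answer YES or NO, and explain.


Checking each pair (does one codeword prefix another?):
  G='0' vs D='01': prefix -- VIOLATION

NO -- this is NOT a valid prefix code. G (0) is a prefix of D (01).


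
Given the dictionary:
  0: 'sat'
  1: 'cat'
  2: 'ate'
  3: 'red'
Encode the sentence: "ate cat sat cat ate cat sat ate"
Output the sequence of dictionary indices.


Look up each word in the dictionary:
  'ate' -> 2
  'cat' -> 1
  'sat' -> 0
  'cat' -> 1
  'ate' -> 2
  'cat' -> 1
  'sat' -> 0
  'ate' -> 2

Encoded: [2, 1, 0, 1, 2, 1, 0, 2]


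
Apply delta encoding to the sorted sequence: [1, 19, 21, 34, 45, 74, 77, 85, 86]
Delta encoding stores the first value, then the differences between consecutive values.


First value: 1
Deltas:
  19 - 1 = 18
  21 - 19 = 2
  34 - 21 = 13
  45 - 34 = 11
  74 - 45 = 29
  77 - 74 = 3
  85 - 77 = 8
  86 - 85 = 1


Delta encoded: [1, 18, 2, 13, 11, 29, 3, 8, 1]


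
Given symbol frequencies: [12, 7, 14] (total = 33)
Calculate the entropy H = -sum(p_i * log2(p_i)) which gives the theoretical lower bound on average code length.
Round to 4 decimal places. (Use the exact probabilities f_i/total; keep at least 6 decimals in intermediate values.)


Per-symbol terms -p_i * log2(p_i) with p_i = f_i/33:
  p = 12/33 = 0.363636: log2(p) = -1.459432, -p*log2(p) = 0.530702
  p = 7/33 = 0.212121: log2(p) = -2.237039, -p*log2(p) = 0.474523
  p = 14/33 = 0.424242: log2(p) = -1.237039, -p*log2(p) = 0.524805
H = 0.530702 + 0.474523 + 0.524805 = 1.530030

H = 1.53 bits/symbol


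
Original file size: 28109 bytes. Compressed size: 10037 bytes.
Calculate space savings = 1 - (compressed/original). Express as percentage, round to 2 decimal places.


ratio = compressed/original = 10037/28109 = 0.357074
savings = 1 - ratio = 1 - 0.357074 = 0.642926
as a percentage: 0.642926 * 100 = 64.29%

Space savings = 1 - 10037/28109 = 64.29%


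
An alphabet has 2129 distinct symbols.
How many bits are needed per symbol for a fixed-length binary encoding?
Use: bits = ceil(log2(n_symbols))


log2(2129) = 11.056
Bracket: 2^11 = 2048 < 2129 <= 2^12 = 4096
So ceil(log2(2129)) = 12

bits = ceil(log2(2129)) = ceil(11.056) = 12 bits


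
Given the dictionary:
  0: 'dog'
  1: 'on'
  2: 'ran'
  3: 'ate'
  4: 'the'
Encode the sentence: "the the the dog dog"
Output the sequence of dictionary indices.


Look up each word in the dictionary:
  'the' -> 4
  'the' -> 4
  'the' -> 4
  'dog' -> 0
  'dog' -> 0

Encoded: [4, 4, 4, 0, 0]


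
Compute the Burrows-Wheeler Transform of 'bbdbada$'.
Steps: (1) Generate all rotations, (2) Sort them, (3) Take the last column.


Rotations (sorted):
  0: $bbdbada -> last char: a
  1: a$bbdbad -> last char: d
  2: ada$bbdb -> last char: b
  3: bada$bbd -> last char: d
  4: bbdbada$ -> last char: $
  5: bdbada$b -> last char: b
  6: da$bbdba -> last char: a
  7: dbada$bb -> last char: b


BWT = adbd$bab


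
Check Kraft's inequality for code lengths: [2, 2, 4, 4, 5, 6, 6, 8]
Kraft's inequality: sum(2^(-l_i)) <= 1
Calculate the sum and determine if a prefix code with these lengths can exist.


Sum = 2^(-2) + 2^(-2) + 2^(-4) + 2^(-4) + 2^(-5) + 2^(-6) + 2^(-6) + 2^(-8)
    = 0.25 + 0.25 + 0.0625 + 0.0625 + 0.03125 + 0.015625 + 0.015625 + 0.00390625
    = 177/256 = 0.69140625
Since 0.69140625 <= 1, Kraft's inequality IS satisfied.
A prefix code with these lengths CAN exist.

Kraft sum = 0.69140625. Satisfied.


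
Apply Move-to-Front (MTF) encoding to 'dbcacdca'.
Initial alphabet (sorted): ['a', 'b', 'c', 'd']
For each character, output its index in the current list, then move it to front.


MTF encoding:
'd': index 3 in ['a', 'b', 'c', 'd'] -> ['d', 'a', 'b', 'c']
'b': index 2 in ['d', 'a', 'b', 'c'] -> ['b', 'd', 'a', 'c']
'c': index 3 in ['b', 'd', 'a', 'c'] -> ['c', 'b', 'd', 'a']
'a': index 3 in ['c', 'b', 'd', 'a'] -> ['a', 'c', 'b', 'd']
'c': index 1 in ['a', 'c', 'b', 'd'] -> ['c', 'a', 'b', 'd']
'd': index 3 in ['c', 'a', 'b', 'd'] -> ['d', 'c', 'a', 'b']
'c': index 1 in ['d', 'c', 'a', 'b'] -> ['c', 'd', 'a', 'b']
'a': index 2 in ['c', 'd', 'a', 'b'] -> ['a', 'c', 'd', 'b']


Output: [3, 2, 3, 3, 1, 3, 1, 2]


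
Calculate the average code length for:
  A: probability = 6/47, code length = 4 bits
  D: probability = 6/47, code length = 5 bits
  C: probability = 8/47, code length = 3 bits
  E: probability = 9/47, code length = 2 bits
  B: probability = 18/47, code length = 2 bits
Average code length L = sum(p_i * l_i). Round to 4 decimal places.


Weighted contributions p_i * l_i:
  A: (6/47) * 4 = 24/47
  D: (6/47) * 5 = 30/47
  C: (8/47) * 3 = 24/47
  E: (9/47) * 2 = 18/47
  B: (18/47) * 2 = 36/47
Sum = (24 + 30 + 24 + 18 + 36)/47 = 132/47

L = 132/47 = 2.8085 bits/symbol


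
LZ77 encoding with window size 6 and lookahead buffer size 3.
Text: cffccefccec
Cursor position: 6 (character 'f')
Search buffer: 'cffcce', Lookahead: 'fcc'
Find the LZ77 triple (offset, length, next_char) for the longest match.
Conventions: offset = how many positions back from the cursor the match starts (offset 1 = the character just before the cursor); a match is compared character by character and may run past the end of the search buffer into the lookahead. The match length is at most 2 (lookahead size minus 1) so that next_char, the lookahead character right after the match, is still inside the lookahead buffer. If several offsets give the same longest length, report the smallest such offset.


Try each offset into the search buffer:
  offset=1 (pos 5, char 'e'): match length 0
  offset=2 (pos 4, char 'c'): match length 0
  offset=3 (pos 3, char 'c'): match length 0
  offset=4 (pos 2, char 'f'): match length 2
  offset=5 (pos 1, char 'f'): match length 1
  offset=6 (pos 0, char 'c'): match length 0
Longest match has length 2 at offset 4.
next_char = character at position 6 + 2 = 8 -> 'c'

Best match: offset=4, length=2 (matching 'fc' starting at position 2)
LZ77 triple: (4, 2, 'c')


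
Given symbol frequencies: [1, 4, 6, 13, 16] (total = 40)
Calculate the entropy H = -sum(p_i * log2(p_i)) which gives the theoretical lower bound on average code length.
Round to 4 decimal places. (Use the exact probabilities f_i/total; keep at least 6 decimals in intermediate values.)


Per-symbol terms -p_i * log2(p_i) with p_i = f_i/40:
  p = 1/40 = 0.025000: log2(p) = -5.321928, -p*log2(p) = 0.133048
  p = 4/40 = 0.100000: log2(p) = -3.321928, -p*log2(p) = 0.332193
  p = 6/40 = 0.150000: log2(p) = -2.736966, -p*log2(p) = 0.410545
  p = 13/40 = 0.325000: log2(p) = -1.621488, -p*log2(p) = 0.526984
  p = 16/40 = 0.400000: log2(p) = -1.321928, -p*log2(p) = 0.528771
H = 0.133048 + 0.332193 + 0.410545 + 0.526984 + 0.528771 = 1.931541

H = 1.9315 bits/symbol


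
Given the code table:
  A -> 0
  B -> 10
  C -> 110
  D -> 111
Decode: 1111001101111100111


Decoding:
111 -> D
10 -> B
0 -> A
110 -> C
111 -> D
110 -> C
0 -> A
111 -> D


Result: DBACDCAD


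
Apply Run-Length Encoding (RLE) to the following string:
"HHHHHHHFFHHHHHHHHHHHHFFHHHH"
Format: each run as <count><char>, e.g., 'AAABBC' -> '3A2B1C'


Scanning runs left to right:
  i=0: run of 'H' x 7 -> '7H'
  i=7: run of 'F' x 2 -> '2F'
  i=9: run of 'H' x 12 -> '12H'
  i=21: run of 'F' x 2 -> '2F'
  i=23: run of 'H' x 4 -> '4H'

RLE = 7H2F12H2F4H


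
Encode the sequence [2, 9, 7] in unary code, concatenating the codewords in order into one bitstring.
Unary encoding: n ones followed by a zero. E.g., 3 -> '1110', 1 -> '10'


Encode each number as n ones followed by a terminating 0:
  2 -> 110 (3 bits)
  9 -> 1111111110 (10 bits)
  7 -> 11111110 (8 bits)
Total length = 3 + 10 + 8 = 21 bits.

Unary([2, 9, 7]) = 110111111111011111110 (21 bits)


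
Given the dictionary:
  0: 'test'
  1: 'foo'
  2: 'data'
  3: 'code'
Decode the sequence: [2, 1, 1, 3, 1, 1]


Look up each index in the dictionary:
  2 -> 'data'
  1 -> 'foo'
  1 -> 'foo'
  3 -> 'code'
  1 -> 'foo'
  1 -> 'foo'

Decoded: "data foo foo code foo foo"


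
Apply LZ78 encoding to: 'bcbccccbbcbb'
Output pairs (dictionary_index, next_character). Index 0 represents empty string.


LZ78 encoding steps:
Dictionary: {0: ''}
Step 1: w='' (idx 0), next='b' -> output (0, 'b'), add 'b' as idx 1
Step 2: w='' (idx 0), next='c' -> output (0, 'c'), add 'c' as idx 2
Step 3: w='b' (idx 1), next='c' -> output (1, 'c'), add 'bc' as idx 3
Step 4: w='c' (idx 2), next='c' -> output (2, 'c'), add 'cc' as idx 4
Step 5: w='c' (idx 2), next='b' -> output (2, 'b'), add 'cb' as idx 5
Step 6: w='bc' (idx 3), next='b' -> output (3, 'b'), add 'bcb' as idx 6
Step 7: w='b' (idx 1), end of input -> output (1, '')


Encoded: [(0, 'b'), (0, 'c'), (1, 'c'), (2, 'c'), (2, 'b'), (3, 'b'), (1, '')]


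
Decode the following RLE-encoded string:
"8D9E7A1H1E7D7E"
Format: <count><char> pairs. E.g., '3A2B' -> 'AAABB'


Expanding each <count><char> pair:
  8D -> 'DDDDDDDD'
  9E -> 'EEEEEEEEE'
  7A -> 'AAAAAAA'
  1H -> 'H'
  1E -> 'E'
  7D -> 'DDDDDDD'
  7E -> 'EEEEEEE'

Decoded = DDDDDDDDEEEEEEEEEAAAAAAAHEDDDDDDDEEEEEEE


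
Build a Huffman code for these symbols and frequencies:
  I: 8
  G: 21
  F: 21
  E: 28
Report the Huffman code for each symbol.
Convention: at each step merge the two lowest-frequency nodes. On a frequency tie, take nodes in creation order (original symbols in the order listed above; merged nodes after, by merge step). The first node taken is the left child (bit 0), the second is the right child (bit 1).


Huffman tree construction:
Step 1: Merge I(8) + G(21) = 29
Step 2: Merge F(21) + E(28) = 49
Step 3: Merge (I+G)(29) + (F+E)(49) = 78
Read each symbol's code off the tree from the root (left child = 0, right child = 1).

Codes:
  I: 00 (length 2)
  G: 01 (length 2)
  F: 10 (length 2)
  E: 11 (length 2)
Average code length: 156/78 = 2.0000 bits/symbol


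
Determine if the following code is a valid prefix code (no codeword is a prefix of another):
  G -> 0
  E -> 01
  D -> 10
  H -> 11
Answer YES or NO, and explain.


Checking each pair (does one codeword prefix another?):
  G='0' vs E='01': prefix -- VIOLATION

NO -- this is NOT a valid prefix code. G (0) is a prefix of E (01).


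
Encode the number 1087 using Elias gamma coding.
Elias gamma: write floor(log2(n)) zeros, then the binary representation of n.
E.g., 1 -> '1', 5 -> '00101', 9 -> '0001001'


num_bits = floor(log2(1087)) + 1 = 11
leading_zeros = num_bits - 1 = 10
binary(1087) = 10000111111

Elias gamma(1087) = '0000000000' + '10000111111' = 000000000010000111111 (21 bits)


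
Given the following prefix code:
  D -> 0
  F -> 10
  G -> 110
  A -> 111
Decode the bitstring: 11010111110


Decoding step by step:
Bits 110 -> G
Bits 10 -> F
Bits 111 -> A
Bits 110 -> G


Decoded message: GFAG


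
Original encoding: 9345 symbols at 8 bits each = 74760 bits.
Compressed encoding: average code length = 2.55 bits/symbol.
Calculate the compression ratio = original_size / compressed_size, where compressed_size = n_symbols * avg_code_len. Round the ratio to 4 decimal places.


original_size = n_symbols * orig_bits = 9345 * 8 = 74760 bits
compressed_size = n_symbols * avg_code_len = 9345 * 2.55 = 23829.75 bits
ratio = original_size / compressed_size = 74760 / 23829.75 = 3.1373

Compression ratio = 3.1373


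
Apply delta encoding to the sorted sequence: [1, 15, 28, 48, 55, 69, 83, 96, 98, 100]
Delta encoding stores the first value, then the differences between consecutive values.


First value: 1
Deltas:
  15 - 1 = 14
  28 - 15 = 13
  48 - 28 = 20
  55 - 48 = 7
  69 - 55 = 14
  83 - 69 = 14
  96 - 83 = 13
  98 - 96 = 2
  100 - 98 = 2


Delta encoded: [1, 14, 13, 20, 7, 14, 14, 13, 2, 2]


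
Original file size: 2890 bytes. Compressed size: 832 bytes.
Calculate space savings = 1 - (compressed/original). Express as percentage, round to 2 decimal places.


ratio = compressed/original = 832/2890 = 0.287889
savings = 1 - ratio = 1 - 0.287889 = 0.712111
as a percentage: 0.712111 * 100 = 71.21%

Space savings = 1 - 832/2890 = 71.21%


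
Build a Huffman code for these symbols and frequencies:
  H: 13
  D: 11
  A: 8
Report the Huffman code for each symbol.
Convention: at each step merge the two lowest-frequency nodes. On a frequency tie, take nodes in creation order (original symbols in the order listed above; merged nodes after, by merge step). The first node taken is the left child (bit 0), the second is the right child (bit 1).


Huffman tree construction:
Step 1: Merge A(8) + D(11) = 19
Step 2: Merge H(13) + (A+D)(19) = 32
Read each symbol's code off the tree from the root (left child = 0, right child = 1).

Codes:
  H: 0 (length 1)
  D: 11 (length 2)
  A: 10 (length 2)
Average code length: 51/32 = 1.5938 bits/symbol


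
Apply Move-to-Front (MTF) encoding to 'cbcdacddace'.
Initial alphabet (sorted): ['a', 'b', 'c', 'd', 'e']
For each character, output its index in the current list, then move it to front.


MTF encoding:
'c': index 2 in ['a', 'b', 'c', 'd', 'e'] -> ['c', 'a', 'b', 'd', 'e']
'b': index 2 in ['c', 'a', 'b', 'd', 'e'] -> ['b', 'c', 'a', 'd', 'e']
'c': index 1 in ['b', 'c', 'a', 'd', 'e'] -> ['c', 'b', 'a', 'd', 'e']
'd': index 3 in ['c', 'b', 'a', 'd', 'e'] -> ['d', 'c', 'b', 'a', 'e']
'a': index 3 in ['d', 'c', 'b', 'a', 'e'] -> ['a', 'd', 'c', 'b', 'e']
'c': index 2 in ['a', 'd', 'c', 'b', 'e'] -> ['c', 'a', 'd', 'b', 'e']
'd': index 2 in ['c', 'a', 'd', 'b', 'e'] -> ['d', 'c', 'a', 'b', 'e']
'd': index 0 in ['d', 'c', 'a', 'b', 'e'] -> ['d', 'c', 'a', 'b', 'e']
'a': index 2 in ['d', 'c', 'a', 'b', 'e'] -> ['a', 'd', 'c', 'b', 'e']
'c': index 2 in ['a', 'd', 'c', 'b', 'e'] -> ['c', 'a', 'd', 'b', 'e']
'e': index 4 in ['c', 'a', 'd', 'b', 'e'] -> ['e', 'c', 'a', 'd', 'b']


Output: [2, 2, 1, 3, 3, 2, 2, 0, 2, 2, 4]


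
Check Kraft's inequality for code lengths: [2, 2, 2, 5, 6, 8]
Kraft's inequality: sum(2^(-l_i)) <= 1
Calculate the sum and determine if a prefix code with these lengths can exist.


Sum = 2^(-2) + 2^(-2) + 2^(-2) + 2^(-5) + 2^(-6) + 2^(-8)
    = 0.25 + 0.25 + 0.25 + 0.03125 + 0.015625 + 0.00390625
    = 205/256 = 0.80078125
Since 0.80078125 <= 1, Kraft's inequality IS satisfied.
A prefix code with these lengths CAN exist.

Kraft sum = 0.80078125. Satisfied.


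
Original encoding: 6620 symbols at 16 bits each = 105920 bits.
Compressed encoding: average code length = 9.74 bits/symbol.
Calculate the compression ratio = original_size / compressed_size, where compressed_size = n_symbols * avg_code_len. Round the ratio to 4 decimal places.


original_size = n_symbols * orig_bits = 6620 * 16 = 105920 bits
compressed_size = n_symbols * avg_code_len = 6620 * 9.74 = 64478.8 bits
ratio = original_size / compressed_size = 105920 / 64478.8 = 1.6427

Compression ratio = 1.6427


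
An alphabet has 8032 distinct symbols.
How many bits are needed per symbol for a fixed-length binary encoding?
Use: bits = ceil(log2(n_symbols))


log2(8032) = 12.9715
Bracket: 2^12 = 4096 < 8032 <= 2^13 = 8192
So ceil(log2(8032)) = 13

bits = ceil(log2(8032)) = ceil(12.9715) = 13 bits


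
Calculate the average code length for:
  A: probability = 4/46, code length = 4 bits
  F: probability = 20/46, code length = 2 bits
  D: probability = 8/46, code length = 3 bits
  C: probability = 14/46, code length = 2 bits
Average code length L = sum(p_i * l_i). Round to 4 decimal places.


Weighted contributions p_i * l_i:
  A: (4/46) * 4 = 16/46
  F: (20/46) * 2 = 40/46
  D: (8/46) * 3 = 24/46
  C: (14/46) * 2 = 28/46
Sum = (16 + 40 + 24 + 28)/46 = 108/46

L = 108/46 = 2.3478 bits/symbol


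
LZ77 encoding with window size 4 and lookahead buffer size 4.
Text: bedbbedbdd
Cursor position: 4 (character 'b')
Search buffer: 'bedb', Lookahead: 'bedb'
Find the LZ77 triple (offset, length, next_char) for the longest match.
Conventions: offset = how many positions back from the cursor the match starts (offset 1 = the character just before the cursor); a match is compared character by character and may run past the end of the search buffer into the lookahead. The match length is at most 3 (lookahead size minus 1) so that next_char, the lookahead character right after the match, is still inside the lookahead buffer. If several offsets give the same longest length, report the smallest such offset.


Try each offset into the search buffer:
  offset=1 (pos 3, char 'b'): match length 1
  offset=2 (pos 2, char 'd'): match length 0
  offset=3 (pos 1, char 'e'): match length 0
  offset=4 (pos 0, char 'b'): match length 3
Longest match has length 3 at offset 4.
next_char = character at position 4 + 3 = 7 -> 'b'

Best match: offset=4, length=3 (matching 'bed' starting at position 0)
LZ77 triple: (4, 3, 'b')


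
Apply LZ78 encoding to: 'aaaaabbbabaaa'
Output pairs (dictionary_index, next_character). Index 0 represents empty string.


LZ78 encoding steps:
Dictionary: {0: ''}
Step 1: w='' (idx 0), next='a' -> output (0, 'a'), add 'a' as idx 1
Step 2: w='a' (idx 1), next='a' -> output (1, 'a'), add 'aa' as idx 2
Step 3: w='aa' (idx 2), next='b' -> output (2, 'b'), add 'aab' as idx 3
Step 4: w='' (idx 0), next='b' -> output (0, 'b'), add 'b' as idx 4
Step 5: w='b' (idx 4), next='a' -> output (4, 'a'), add 'ba' as idx 5
Step 6: w='ba' (idx 5), next='a' -> output (5, 'a'), add 'baa' as idx 6
Step 7: w='a' (idx 1), end of input -> output (1, '')


Encoded: [(0, 'a'), (1, 'a'), (2, 'b'), (0, 'b'), (4, 'a'), (5, 'a'), (1, '')]


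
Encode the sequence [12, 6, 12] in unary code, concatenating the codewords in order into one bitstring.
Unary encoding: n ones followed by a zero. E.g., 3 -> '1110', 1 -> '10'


Encode each number as n ones followed by a terminating 0:
  12 -> 1111111111110 (13 bits)
  6 -> 1111110 (7 bits)
  12 -> 1111111111110 (13 bits)
Total length = 13 + 7 + 13 = 33 bits.

Unary([12, 6, 12]) = 111111111111011111101111111111110 (33 bits)


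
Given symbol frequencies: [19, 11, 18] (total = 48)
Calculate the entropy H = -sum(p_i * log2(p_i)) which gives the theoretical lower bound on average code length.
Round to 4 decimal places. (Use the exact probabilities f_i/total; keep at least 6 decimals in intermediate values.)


Per-symbol terms -p_i * log2(p_i) with p_i = f_i/48:
  p = 19/48 = 0.395833: log2(p) = -1.337035, -p*log2(p) = 0.529243
  p = 11/48 = 0.229167: log2(p) = -2.125531, -p*log2(p) = 0.487101
  p = 18/48 = 0.375000: log2(p) = -1.415037, -p*log2(p) = 0.530639
H = 0.529243 + 0.487101 + 0.530639 = 1.546983

H = 1.547 bits/symbol


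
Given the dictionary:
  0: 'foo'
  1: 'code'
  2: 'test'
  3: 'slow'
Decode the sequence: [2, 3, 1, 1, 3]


Look up each index in the dictionary:
  2 -> 'test'
  3 -> 'slow'
  1 -> 'code'
  1 -> 'code'
  3 -> 'slow'

Decoded: "test slow code code slow"


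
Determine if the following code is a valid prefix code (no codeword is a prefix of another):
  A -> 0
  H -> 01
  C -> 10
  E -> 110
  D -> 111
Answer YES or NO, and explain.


Checking each pair (does one codeword prefix another?):
  A='0' vs H='01': prefix -- VIOLATION

NO -- this is NOT a valid prefix code. A (0) is a prefix of H (01).


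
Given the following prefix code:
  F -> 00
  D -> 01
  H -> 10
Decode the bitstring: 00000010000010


Decoding step by step:
Bits 00 -> F
Bits 00 -> F
Bits 00 -> F
Bits 10 -> H
Bits 00 -> F
Bits 00 -> F
Bits 10 -> H


Decoded message: FFFHFFH


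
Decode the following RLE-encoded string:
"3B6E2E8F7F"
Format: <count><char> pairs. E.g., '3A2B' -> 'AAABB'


Expanding each <count><char> pair:
  3B -> 'BBB'
  6E -> 'EEEEEE'
  2E -> 'EE'
  8F -> 'FFFFFFFF'
  7F -> 'FFFFFFF'

Decoded = BBBEEEEEEEEFFFFFFFFFFFFFFF


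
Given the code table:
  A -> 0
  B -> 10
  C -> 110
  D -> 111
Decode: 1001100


Decoding:
10 -> B
0 -> A
110 -> C
0 -> A


Result: BACA


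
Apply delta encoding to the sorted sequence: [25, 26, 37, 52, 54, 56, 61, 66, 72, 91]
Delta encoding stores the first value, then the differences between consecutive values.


First value: 25
Deltas:
  26 - 25 = 1
  37 - 26 = 11
  52 - 37 = 15
  54 - 52 = 2
  56 - 54 = 2
  61 - 56 = 5
  66 - 61 = 5
  72 - 66 = 6
  91 - 72 = 19


Delta encoded: [25, 1, 11, 15, 2, 2, 5, 5, 6, 19]


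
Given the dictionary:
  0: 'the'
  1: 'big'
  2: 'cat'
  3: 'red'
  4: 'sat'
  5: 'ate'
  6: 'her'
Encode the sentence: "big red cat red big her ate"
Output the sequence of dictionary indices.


Look up each word in the dictionary:
  'big' -> 1
  'red' -> 3
  'cat' -> 2
  'red' -> 3
  'big' -> 1
  'her' -> 6
  'ate' -> 5

Encoded: [1, 3, 2, 3, 1, 6, 5]


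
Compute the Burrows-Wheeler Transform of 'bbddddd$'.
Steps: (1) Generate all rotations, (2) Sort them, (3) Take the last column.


Rotations (sorted):
  0: $bbddddd -> last char: d
  1: bbddddd$ -> last char: $
  2: bddddd$b -> last char: b
  3: d$bbdddd -> last char: d
  4: dd$bbddd -> last char: d
  5: ddd$bbdd -> last char: d
  6: dddd$bbd -> last char: d
  7: ddddd$bb -> last char: b


BWT = d$bddddb


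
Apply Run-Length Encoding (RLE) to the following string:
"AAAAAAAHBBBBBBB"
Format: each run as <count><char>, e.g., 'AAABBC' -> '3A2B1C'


Scanning runs left to right:
  i=0: run of 'A' x 7 -> '7A'
  i=7: run of 'H' x 1 -> '1H'
  i=8: run of 'B' x 7 -> '7B'

RLE = 7A1H7B


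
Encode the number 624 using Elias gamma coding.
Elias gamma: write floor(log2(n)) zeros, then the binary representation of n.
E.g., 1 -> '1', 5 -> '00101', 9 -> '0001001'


num_bits = floor(log2(624)) + 1 = 10
leading_zeros = num_bits - 1 = 9
binary(624) = 1001110000

Elias gamma(624) = '000000000' + '1001110000' = 0000000001001110000 (19 bits)


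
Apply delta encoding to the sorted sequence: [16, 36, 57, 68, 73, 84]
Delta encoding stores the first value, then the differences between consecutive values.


First value: 16
Deltas:
  36 - 16 = 20
  57 - 36 = 21
  68 - 57 = 11
  73 - 68 = 5
  84 - 73 = 11


Delta encoded: [16, 20, 21, 11, 5, 11]


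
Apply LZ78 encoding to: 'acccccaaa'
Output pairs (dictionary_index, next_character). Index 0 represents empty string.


LZ78 encoding steps:
Dictionary: {0: ''}
Step 1: w='' (idx 0), next='a' -> output (0, 'a'), add 'a' as idx 1
Step 2: w='' (idx 0), next='c' -> output (0, 'c'), add 'c' as idx 2
Step 3: w='c' (idx 2), next='c' -> output (2, 'c'), add 'cc' as idx 3
Step 4: w='cc' (idx 3), next='a' -> output (3, 'a'), add 'cca' as idx 4
Step 5: w='a' (idx 1), next='a' -> output (1, 'a'), add 'aa' as idx 5


Encoded: [(0, 'a'), (0, 'c'), (2, 'c'), (3, 'a'), (1, 'a')]


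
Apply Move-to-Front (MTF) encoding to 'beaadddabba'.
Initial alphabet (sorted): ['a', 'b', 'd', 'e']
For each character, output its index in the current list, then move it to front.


MTF encoding:
'b': index 1 in ['a', 'b', 'd', 'e'] -> ['b', 'a', 'd', 'e']
'e': index 3 in ['b', 'a', 'd', 'e'] -> ['e', 'b', 'a', 'd']
'a': index 2 in ['e', 'b', 'a', 'd'] -> ['a', 'e', 'b', 'd']
'a': index 0 in ['a', 'e', 'b', 'd'] -> ['a', 'e', 'b', 'd']
'd': index 3 in ['a', 'e', 'b', 'd'] -> ['d', 'a', 'e', 'b']
'd': index 0 in ['d', 'a', 'e', 'b'] -> ['d', 'a', 'e', 'b']
'd': index 0 in ['d', 'a', 'e', 'b'] -> ['d', 'a', 'e', 'b']
'a': index 1 in ['d', 'a', 'e', 'b'] -> ['a', 'd', 'e', 'b']
'b': index 3 in ['a', 'd', 'e', 'b'] -> ['b', 'a', 'd', 'e']
'b': index 0 in ['b', 'a', 'd', 'e'] -> ['b', 'a', 'd', 'e']
'a': index 1 in ['b', 'a', 'd', 'e'] -> ['a', 'b', 'd', 'e']


Output: [1, 3, 2, 0, 3, 0, 0, 1, 3, 0, 1]


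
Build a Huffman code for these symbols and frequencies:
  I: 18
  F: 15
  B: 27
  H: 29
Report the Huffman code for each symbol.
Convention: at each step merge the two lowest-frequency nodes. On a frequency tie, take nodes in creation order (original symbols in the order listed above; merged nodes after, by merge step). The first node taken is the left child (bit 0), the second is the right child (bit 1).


Huffman tree construction:
Step 1: Merge F(15) + I(18) = 33
Step 2: Merge B(27) + H(29) = 56
Step 3: Merge (F+I)(33) + (B+H)(56) = 89
Read each symbol's code off the tree from the root (left child = 0, right child = 1).

Codes:
  I: 01 (length 2)
  F: 00 (length 2)
  B: 10 (length 2)
  H: 11 (length 2)
Average code length: 178/89 = 2.0000 bits/symbol


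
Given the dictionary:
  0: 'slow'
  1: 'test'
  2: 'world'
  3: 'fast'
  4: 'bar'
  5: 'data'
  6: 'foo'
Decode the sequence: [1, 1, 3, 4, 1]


Look up each index in the dictionary:
  1 -> 'test'
  1 -> 'test'
  3 -> 'fast'
  4 -> 'bar'
  1 -> 'test'

Decoded: "test test fast bar test"
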